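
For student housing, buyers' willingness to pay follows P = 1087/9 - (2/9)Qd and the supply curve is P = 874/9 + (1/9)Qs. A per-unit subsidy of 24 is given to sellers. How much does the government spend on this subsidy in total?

Government cost = 3432

Pre-subsidy: 1087/9 - (2/9)Q = 874/9 + (1/9)Q gives Q* = 71 and P* = 105.
With the subsidy, sellers receive Ps = Pb + 24 for each unit, where Pb is the price buyers pay.
On the curves, Pb = 1087/9 - (2/9)Q and Ps = 874/9 + (1/9)Q; the wedge Ps − Pb = 24 gives 874/9 + (1/9)Q − (1087/9 - (2/9)Q) = 24, so Q' = 143.
Then Pb = 1087/9 − (2/9)·143 = 89 and Ps = 874/9 + (1/9)·143 = 113.
Government outlay = subsidy × quantity = 24 × 143 = 3432.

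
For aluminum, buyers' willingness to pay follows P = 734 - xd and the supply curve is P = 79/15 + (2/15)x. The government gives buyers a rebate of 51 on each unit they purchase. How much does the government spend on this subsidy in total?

Government cost = 35088

Pre-subsidy: 734 - x = 79/15 + (2/15)x gives x* = 643 and P* = 91.
With the rebate, buyers effectively pay Pb = Ps − 51, where Ps is the price sellers receive.
On the curves, Pb = 734 - x and Ps = 79/15 + (2/15)x; the wedge Ps − Pb = 51 gives 79/15 + (2/15)x − (734 - x) = 51, so x' = 688.
Then Pb = 734 − 1·688 = 46 and Ps = 79/15 + (2/15)·688 = 97.
Government outlay = subsidy × quantity = 51 × 688 = 35088.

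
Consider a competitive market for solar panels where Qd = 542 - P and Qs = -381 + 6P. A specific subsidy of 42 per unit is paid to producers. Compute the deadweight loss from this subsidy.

Deadweight loss = 756

Pre-subsidy: 542 - P = -381 + 6P gives P* = 923/7, Q* = 2871/7.
With the subsidy, sellers receive Ps = Pb + 42 for each unit, where Pb is the price buyers pay.
Supply in terms of Pb becomes Qs = -381 + 6(Pb + 42) = -129 + 6Pb. Setting this equal to demand: 542 - Pb = -129 + 6Pb, so Pb = 671/7.
Sellers receive Ps = 671/7 + 42 = 965/7; Q' = 542 − 1·(671/7) = 3123/7.
The subsidy expands output by 3123/7 − 2871/7 = 36 past the efficient level; on those units the gap between marginal cost and willingness to pay runs from 0 up to 42.
DWL = ½ × 42 × 36 = 756.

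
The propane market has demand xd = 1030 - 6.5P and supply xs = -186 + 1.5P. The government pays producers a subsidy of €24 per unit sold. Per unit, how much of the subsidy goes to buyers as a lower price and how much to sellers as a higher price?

Buyers gain €4.5 per unit; sellers gain €19.5 per unit

Pre-subsidy: 1030 - 6.5P = -186 + 1.5P gives P* = 152, x* = 42.
With the subsidy, sellers receive Ps = Pb + 24 for each unit, where Pb is the price buyers pay.
Supply in terms of Pb becomes xs = -186 + 1.5(Pb + 24) = -150 + 1.5Pb. Setting this equal to demand: 1030 - 6.5Pb = -150 + 1.5Pb, so Pb = 147.5.
Sellers receive Ps = 147.5 + 24 = 171.5; x' = 1030 − 6.5·147.5 = 71.25.
Buyers' price falls by P* − Pb = 152 − 147.5 = 4.5; sellers' price rises by Ps − P* = 171.5 − 152 = 19.5.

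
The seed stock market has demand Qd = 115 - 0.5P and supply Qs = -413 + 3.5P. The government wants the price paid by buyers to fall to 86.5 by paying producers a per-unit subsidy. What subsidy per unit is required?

At a buyer price of 86.5, quantity demanded is 115 − 0.5·86.5 = 71.75.
Sellers supply 71.75 only when they receive Ps with -413 + 3.5·Ps = 71.75, i.e. Ps = 138.5.
s = Ps − Pb = 138.5 − 86.5 = 52.

Required subsidy s = 52 per unit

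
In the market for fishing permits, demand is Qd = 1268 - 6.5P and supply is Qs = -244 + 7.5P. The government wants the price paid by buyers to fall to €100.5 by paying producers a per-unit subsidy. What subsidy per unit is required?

At a buyer price of 100.5, quantity demanded is 1268 − 6.5·100.5 = 614.75.
Sellers supply 614.75 only when they receive Ps with -244 + 7.5·Ps = 614.75, i.e. Ps = 114.5.
s = Ps − Pb = 114.5 − 100.5 = 14.

Required subsidy s = €14 per unit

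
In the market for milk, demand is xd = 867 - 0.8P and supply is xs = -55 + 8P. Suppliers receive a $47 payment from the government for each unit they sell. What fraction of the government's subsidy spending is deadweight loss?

DWL / government spending = 188/8991

Pre-subsidy: 867 - 0.8P = -55 + 8P gives P* = 2305/22, x* = 8615/11.
With the subsidy, sellers receive Ps = Pb + 47 for each unit, where Pb is the price buyers pay.
Supply in terms of Pb becomes xs = -55 + 8(Pb + 47) = 321 + 8Pb. Setting this equal to demand: 867 - 0.8Pb = 321 + 8Pb, so Pb = 1365/22.
Sellers receive Ps = 1365/22 + 47 = 2399/22; x' = 867 − 0.8·(1365/22) = 8991/11.
ΔCS = ½(8615/11 + 8991/11)(2305/22 − 1365/22) = 4137410/121; ΔPS = ½(8615/11 + 8991/11)(2399/22 − 2305/22) = 413741/121.
Government spending = 47 × 8991/11 = 422577/11.
DWL = ½ × 47 × (8991/11 − 8615/11) = 8836/11; fraction = (8836/11) / (422577/11) = 188/8991.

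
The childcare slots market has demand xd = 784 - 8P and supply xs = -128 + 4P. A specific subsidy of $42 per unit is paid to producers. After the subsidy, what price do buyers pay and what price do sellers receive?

Buyers pay $62; sellers receive $104

Pre-subsidy: 784 - 8P = -128 + 4P gives P* = 76, x* = 176.
With the subsidy, sellers receive Ps = Pb + 42 for each unit, where Pb is the price buyers pay.
Supply in terms of Pb becomes xs = -128 + 4(Pb + 42) = 40 + 4Pb. Setting this equal to demand: 784 - 8Pb = 40 + 4Pb, so Pb = 62.
Sellers receive Ps = 62 + 42 = 104; x' = 784 − 8·62 = 288.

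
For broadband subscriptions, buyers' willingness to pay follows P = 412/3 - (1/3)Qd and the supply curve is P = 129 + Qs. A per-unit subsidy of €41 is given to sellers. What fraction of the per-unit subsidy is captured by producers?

Pre-subsidy: 412/3 - (1/3)Q = 129 + Q gives Q* = 6.25 and P* = 135.25.
With the subsidy, sellers receive Ps = Pb + 41 for each unit, where Pb is the price buyers pay.
On the curves, Pb = 412/3 - (1/3)Q and Ps = 129 + Q; the wedge Ps − Pb = 41 gives 129 + Q − (412/3 - (1/3)Q) = 41, so Q' = 37.
Then Pb = 412/3 − (1/3)·37 = 125 and Ps = 129 + 1·37 = 166.
Buyers' price falls by P* − Pb = 135.25 − 125 = 10.25; sellers' price rises by Ps − P* = 166 − 135.25 = 30.75.
So producers capture 30.75/41 = 0.75 of each unit of subsidy.

Producer share = 0.75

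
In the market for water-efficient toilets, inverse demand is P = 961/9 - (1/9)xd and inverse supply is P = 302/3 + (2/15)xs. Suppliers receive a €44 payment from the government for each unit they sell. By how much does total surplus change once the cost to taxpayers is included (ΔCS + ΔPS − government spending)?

Pre-subsidy: 961/9 - (1/9)x = 302/3 + (2/15)x gives x* = 25 and P* = 104.
With the subsidy, sellers receive Ps = Pb + 44 for each unit, where Pb is the price buyers pay.
On the curves, Pb = 961/9 - (1/9)x and Ps = 302/3 + (2/15)x; the wedge Ps − Pb = 44 gives 302/3 + (2/15)x − (961/9 - (1/9)x) = 44, so x' = 205.
Then Pb = 961/9 − (1/9)·205 = 84 and Ps = 302/3 + (2/15)·205 = 128.
ΔCS = ½(25 + 205)(104 − 84) = 2300; ΔPS = ½(25 + 205)(128 − 104) = 2760.
Government spending = 44 × 205 = 9020.
Net change = 2300 + 2760 − 9020 = -3960. The loss equals the DWL triangle ½·44·180.

Net change in total surplus = -€3960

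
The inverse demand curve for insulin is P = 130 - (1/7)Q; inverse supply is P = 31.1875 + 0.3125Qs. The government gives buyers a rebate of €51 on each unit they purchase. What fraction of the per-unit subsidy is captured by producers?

Producer share = 35/51

Pre-subsidy: 130 - (1/7)Q = 31.1875 + 0.3125Q gives Q* = 217 and P* = 99.
With the rebate, buyers effectively pay Pb = Ps − 51, where Ps is the price sellers receive.
On the curves, Pb = 130 - (1/7)Q and Ps = 31.1875 + 0.3125Q; the wedge Ps − Pb = 51 gives 31.1875 + 0.3125Q − (130 - (1/7)Q) = 51, so Q' = 329.
Then Pb = 130 − (1/7)·329 = 83 and Ps = 31.1875 + 0.3125·329 = 134.
Buyers' price falls by P* − Pb = 99 − 83 = 16; sellers' price rises by Ps − P* = 134 − 99 = 35.
So producers capture 35/51 = 35/51 of each unit of subsidy.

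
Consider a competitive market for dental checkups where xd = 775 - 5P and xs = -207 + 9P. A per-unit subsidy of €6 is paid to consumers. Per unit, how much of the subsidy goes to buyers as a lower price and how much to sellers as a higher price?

Pre-subsidy: 775 - 5P = -207 + 9P gives P* = 491/7, x* = 2970/7.
With the rebate, buyers effectively pay Pb = Ps − 6, where Ps is the price sellers receive.
Demand in terms of Ps becomes xd = 775 − 5(Ps − 6) = 805 - 5Ps. Setting this equal to supply: 805 - 5Ps = -207 + 9Ps, so Ps = 506/7.
Buyers pay Pb = 506/7 − 6 = 464/7; x' = -207 + 9·(506/7) = 3105/7.
Buyers' price falls by P* − Pb = 491/7 − 464/7 = 27/7; sellers' price rises by Ps − P* = 506/7 − 491/7 = 15/7.

Buyers gain 27/7 per unit; sellers gain 15/7 per unit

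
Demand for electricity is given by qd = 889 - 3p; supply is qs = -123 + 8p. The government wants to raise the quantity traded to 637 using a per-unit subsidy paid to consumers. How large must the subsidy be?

Required subsidy s = 11 per unit

At q = 637, invert demand for the buyer price: pb = (889 − 637)/3 = 84; invert supply for the seller price: ps = (637 − (-123))/8 = 95.
The subsidy must fill the gap: s = ps − pb = 95 − 84 = 11.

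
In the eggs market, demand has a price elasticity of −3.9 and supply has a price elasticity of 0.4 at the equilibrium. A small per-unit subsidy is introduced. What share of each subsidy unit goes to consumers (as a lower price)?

Consumer share = 4/43

For a small subsidy around the equilibrium, the benefit split depends on the relative slopes, which at a point are proportional to the elasticities.
Buyer share = εs/(εs + |εd|) = 0.4/(0.4 + 3.9) = 4/43; seller share = |εd|/(εs + |εd|) = 39/43.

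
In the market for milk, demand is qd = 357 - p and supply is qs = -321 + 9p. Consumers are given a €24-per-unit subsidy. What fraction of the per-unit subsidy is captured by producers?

Pre-subsidy: 357 - p = -321 + 9p gives p* = 67.8, q* = 289.2.
With the rebate, buyers effectively pay pb = ps − 24, where ps is the price sellers receive.
Demand in terms of ps becomes qd = 357 − 1(ps − 24) = 381 - ps. Setting this equal to supply: 381 - ps = -321 + 9ps, so ps = 70.2.
Buyers pay pb = 70.2 − 24 = 46.2; q' = -321 + 9·70.2 = 310.8.
Buyers' price falls by p* − pb = 67.8 − 46.2 = 21.6; sellers' price rises by ps − p* = 70.2 − 67.8 = 2.4.
So producers capture 2.4/24 = 0.1 of each unit of subsidy.

Producer share = 0.1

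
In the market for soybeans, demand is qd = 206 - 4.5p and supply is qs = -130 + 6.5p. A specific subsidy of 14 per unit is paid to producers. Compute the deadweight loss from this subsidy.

Pre-subsidy: 206 - 4.5p = -130 + 6.5p gives p* = 336/11, q* = 754/11.
With the subsidy, sellers receive ps = pb + 14 for each unit, where pb is the price buyers pay.
Supply in terms of pb becomes qs = -130 + 6.5(pb + 14) = -39 + 6.5pb. Setting this equal to demand: 206 - 4.5pb = -39 + 6.5pb, so pb = 245/11.
Sellers receive ps = 245/11 + 14 = 399/11; q' = 206 − 4.5·(245/11) = 2327/22.
The subsidy expands output by 2327/22 − 754/11 = 819/22 past the efficient level; on those units the gap between marginal cost and willingness to pay runs from 0 up to 14.
DWL = ½ × 14 × 819/22 = 5733/22.

Deadweight loss = 5733/22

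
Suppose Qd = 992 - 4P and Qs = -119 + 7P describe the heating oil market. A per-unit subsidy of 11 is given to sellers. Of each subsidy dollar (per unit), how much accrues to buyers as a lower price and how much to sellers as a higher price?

Buyers gain 7 per unit; sellers gain 4 per unit

Pre-subsidy: 992 - 4P = -119 + 7P gives P* = 101, Q* = 588.
With the subsidy, sellers receive Ps = Pb + 11 for each unit, where Pb is the price buyers pay.
Supply in terms of Pb becomes Qs = -119 + 7(Pb + 11) = -42 + 7Pb. Setting this equal to demand: 992 - 4Pb = -42 + 7Pb, so Pb = 94.
Sellers receive Ps = 94 + 11 = 105; Q' = 992 − 4·94 = 616.
Buyers' price falls by P* − Pb = 101 − 94 = 7; sellers' price rises by Ps − P* = 105 − 101 = 4.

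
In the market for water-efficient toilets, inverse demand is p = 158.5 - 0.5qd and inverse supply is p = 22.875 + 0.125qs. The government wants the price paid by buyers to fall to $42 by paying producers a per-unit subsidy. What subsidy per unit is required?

Required subsidy s = $10 per unit

At a buyer price of 42, quantity demanded is 317 − 2·42 = 233.
Sellers supply 233 only when they receive ps = 22.875 + 0.125·233 = 52.
s = ps − pb = 52 − 42 = 10.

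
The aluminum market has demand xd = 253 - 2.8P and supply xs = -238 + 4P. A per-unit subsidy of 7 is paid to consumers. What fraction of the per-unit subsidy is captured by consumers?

Pre-subsidy: 253 - 2.8P = -238 + 4P gives P* = 2455/34, x* = 864/17.
With the rebate, buyers effectively pay Pb = Ps − 7, where Ps is the price sellers receive.
Demand in terms of Ps becomes xd = 253 − 2.8(Ps − 7) = 272.6 - 2.8Ps. Setting this equal to supply: 272.6 - 2.8Ps = -238 + 4Ps, so Ps = 2553/34.
Buyers pay Pb = 2553/34 − 7 = 2315/34; x' = -238 + 4·(2553/34) = 1060/17.
Buyers' price falls by P* − Pb = 2455/34 − 2315/34 = 70/17; sellers' price rises by Ps − P* = 2553/34 − 2455/34 = 49/17.
So consumers capture (70/17)/7 = 10/17 of each unit of subsidy.

Consumer share = 10/17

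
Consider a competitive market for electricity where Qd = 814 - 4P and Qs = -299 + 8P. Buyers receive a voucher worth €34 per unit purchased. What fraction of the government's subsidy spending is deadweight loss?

DWL / government spending = 136/1601

Pre-subsidy: 814 - 4P = -299 + 8P gives P* = 92.75, Q* = 443.
With the rebate, buyers effectively pay Pb = Ps − 34, where Ps is the price sellers receive.
Demand in terms of Ps becomes Qd = 814 − 4(Ps − 34) = 950 - 4Ps. Setting this equal to supply: 950 - 4Ps = -299 + 8Ps, so Ps = 1249/12.
Buyers pay Pb = 1249/12 − 34 = 841/12; Q' = -299 + 8·(1249/12) = 1601/3.
ΔCS = ½(443 + 1601/3)(92.75 − 841/12) = 99620/9; ΔPS = ½(443 + 1601/3)(1249/12 − 92.75) = 49810/9.
Government spending = 34 × 1601/3 = 54434/3.
DWL = ½ × 34 × (1601/3 − 443) = 4624/3; fraction = (4624/3) / (54434/3) = 136/1601.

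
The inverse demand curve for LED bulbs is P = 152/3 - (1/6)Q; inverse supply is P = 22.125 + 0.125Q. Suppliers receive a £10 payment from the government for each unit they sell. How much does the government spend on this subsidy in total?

Pre-subsidy: 152/3 - (1/6)Q = 22.125 + 0.125Q gives Q* = 685/7 and P* = 481/14.
With the subsidy, sellers receive Ps = Pb + 10 for each unit, where Pb is the price buyers pay.
On the curves, Pb = 152/3 - (1/6)Q and Ps = 22.125 + 0.125Q; the wedge Ps − Pb = 10 gives 22.125 + 0.125Q − (152/3 - (1/6)Q) = 10, so Q' = 925/7.
Then Pb = 152/3 − (1/6)·(925/7) = 401/14 and Ps = 22.125 + 0.125·(925/7) = 541/14.
Government outlay = subsidy × quantity = 10 × 925/7 = 9250/7.

Government cost = 9250/7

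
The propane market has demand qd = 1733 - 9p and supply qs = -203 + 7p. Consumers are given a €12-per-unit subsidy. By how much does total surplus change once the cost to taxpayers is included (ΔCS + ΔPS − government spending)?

Net change in total surplus = -€283.5

Pre-subsidy: 1733 - 9p = -203 + 7p gives p* = 121, q* = 644.
With the rebate, buyers effectively pay pb = ps − 12, where ps is the price sellers receive.
Demand in terms of ps becomes qd = 1733 − 9(ps − 12) = 1841 - 9ps. Setting this equal to supply: 1841 - 9ps = -203 + 7ps, so ps = 127.75.
Buyers pay pb = 127.75 − 12 = 115.75; q' = -203 + 7·127.75 = 691.25.
ΔCS = ½(644 + 691.25)(121 − 115.75) = 3505.03125; ΔPS = ½(644 + 691.25)(127.75 − 121) = 4506.46875.
Government spending = 12 × 691.25 = 8295.
Net change = 3505.03125 + 4506.46875 − 8295 = -283.5. The loss equals the DWL triangle ½·12·47.25.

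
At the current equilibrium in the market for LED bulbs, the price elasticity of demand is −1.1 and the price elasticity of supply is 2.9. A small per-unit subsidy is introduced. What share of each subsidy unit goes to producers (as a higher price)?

For a small subsidy around the equilibrium, the benefit split depends on the relative slopes, which at a point are proportional to the elasticities.
Buyer share = εs/(εs + |εd|) = 2.9/(2.9 + 1.1) = 0.725; seller share = |εd|/(εs + |εd|) = 0.275.
So producers capture 0.275 of the subsidy.

Producer share = 0.275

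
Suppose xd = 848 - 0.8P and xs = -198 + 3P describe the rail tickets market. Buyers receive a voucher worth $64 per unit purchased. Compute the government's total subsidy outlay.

Pre-subsidy: 848 - 0.8P = -198 + 3P gives P* = 5230/19, x* = 11928/19.
With the rebate, buyers effectively pay Pb = Ps − 64, where Ps is the price sellers receive.
Demand in terms of Ps becomes xd = 848 − 0.8(Ps − 64) = 899.2 - 0.8Ps. Setting this equal to supply: 899.2 - 0.8Ps = -198 + 3Ps, so Ps = 5486/19.
Buyers pay Pb = 5486/19 − 64 = 4270/19; x' = -198 + 3·(5486/19) = 12696/19.
Government outlay = subsidy × quantity = 64 × 12696/19 = 812544/19.

Government cost = 812544/19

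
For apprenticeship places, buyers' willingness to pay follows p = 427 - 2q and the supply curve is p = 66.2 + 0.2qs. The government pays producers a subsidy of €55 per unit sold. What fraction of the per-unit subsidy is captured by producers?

Producer share = 1/11

Pre-subsidy: 427 - 2q = 66.2 + 0.2q gives q* = 164 and p* = 99.
With the subsidy, sellers receive ps = pb + 55 for each unit, where pb is the price buyers pay.
On the curves, pb = 427 - 2q and ps = 66.2 + 0.2q; the wedge ps − pb = 55 gives 66.2 + 0.2q − (427 - 2q) = 55, so q' = 189.
Then pb = 427 − 2·189 = 49 and ps = 66.2 + 0.2·189 = 104.
Buyers' price falls by p* − pb = 99 − 49 = 50; sellers' price rises by ps − p* = 104 − 99 = 5.
So producers capture 5/55 = 1/11 of each unit of subsidy.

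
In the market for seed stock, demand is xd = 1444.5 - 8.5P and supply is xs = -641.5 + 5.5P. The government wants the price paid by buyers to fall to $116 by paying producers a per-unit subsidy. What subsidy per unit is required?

At a buyer price of 116, quantity demanded is 1444.5 − 8.5·116 = 458.5.
Sellers supply 458.5 only when they receive Ps with -641.5 + 5.5·Ps = 458.5, i.e. Ps = 200.
s = Ps − Pb = 200 − 116 = 84.

Required subsidy s = $84 per unit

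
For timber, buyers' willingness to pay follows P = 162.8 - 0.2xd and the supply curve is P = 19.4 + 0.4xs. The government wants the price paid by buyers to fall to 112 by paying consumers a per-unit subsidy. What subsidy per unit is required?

At a buyer price of 112, quantity demanded is 814 − 5·112 = 254.
Sellers supply 254 only when they receive Ps = 19.4 + 0.4·254 = 121.
s = Ps − Pb = 121 − 112 = 9.

Required subsidy s = 9 per unit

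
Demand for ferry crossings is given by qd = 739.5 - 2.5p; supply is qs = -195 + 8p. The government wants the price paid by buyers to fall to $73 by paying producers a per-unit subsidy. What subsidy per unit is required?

Required subsidy s = $21 per unit

At a buyer price of 73, quantity demanded is 739.5 − 2.5·73 = 557.
Sellers supply 557 only when they receive ps with -195 + 8·ps = 557, i.e. ps = 94.
s = ps − pb = 94 − 73 = 21.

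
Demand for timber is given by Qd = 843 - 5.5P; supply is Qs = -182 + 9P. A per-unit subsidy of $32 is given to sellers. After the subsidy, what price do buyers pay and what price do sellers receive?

Buyers pay 1474/29; sellers receive 2402/29

Pre-subsidy: 843 - 5.5P = -182 + 9P gives P* = 2050/29, Q* = 13172/29.
With the subsidy, sellers receive Ps = Pb + 32 for each unit, where Pb is the price buyers pay.
Supply in terms of Pb becomes Qs = -182 + 9(Pb + 32) = 106 + 9Pb. Setting this equal to demand: 843 - 5.5Pb = 106 + 9Pb, so Pb = 1474/29.
Sellers receive Ps = 1474/29 + 32 = 2402/29; Q' = 843 − 5.5·(1474/29) = 16340/29.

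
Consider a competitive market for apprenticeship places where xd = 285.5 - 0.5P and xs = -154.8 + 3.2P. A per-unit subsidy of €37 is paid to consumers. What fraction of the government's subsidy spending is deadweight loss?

Pre-subsidy: 285.5 - 0.5P = -154.8 + 3.2P gives P* = 119, x* = 226.
With the rebate, buyers effectively pay Pb = Ps − 37, where Ps is the price sellers receive.
Demand in terms of Ps becomes xd = 285.5 − 0.5(Ps − 37) = 304 - 0.5Ps. Setting this equal to supply: 304 - 0.5Ps = -154.8 + 3.2Ps, so Ps = 124.
Buyers pay Pb = 124 − 37 = 87; x' = -154.8 + 3.2·124 = 242.
ΔCS = ½(226 + 242)(119 − 87) = 7488; ΔPS = ½(226 + 242)(124 − 119) = 1170.
Government spending = 37 × 242 = 8954.
DWL = ½ × 37 × (242 − 226) = 296; fraction = 296 / 8954 = 4/121.

DWL / government spending = 4/121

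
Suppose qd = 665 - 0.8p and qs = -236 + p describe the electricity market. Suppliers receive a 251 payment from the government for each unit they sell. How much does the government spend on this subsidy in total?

Pre-subsidy: 665 - 0.8p = -236 + p gives p* = 4505/9, q* = 2381/9.
With the subsidy, sellers receive ps = pb + 251 for each unit, where pb is the price buyers pay.
Supply in terms of pb becomes qs = -236 + 1(pb + 251) = 15 + pb. Setting this equal to demand: 665 - 0.8pb = 15 + pb, so pb = 3250/9.
Sellers receive ps = 3250/9 + 251 = 5509/9; q' = 665 − 0.8·(3250/9) = 3385/9.
Government outlay = subsidy × quantity = 251 × 3385/9 = 849635/9.

Government cost = 849635/9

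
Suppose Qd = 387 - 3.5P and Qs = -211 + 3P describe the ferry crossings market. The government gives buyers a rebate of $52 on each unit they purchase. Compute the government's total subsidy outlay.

Pre-subsidy: 387 - 3.5P = -211 + 3P gives P* = 92, Q* = 65.
With the rebate, buyers effectively pay Pb = Ps − 52, where Ps is the price sellers receive.
Demand in terms of Ps becomes Qd = 387 − 3.5(Ps − 52) = 569 - 3.5Ps. Setting this equal to supply: 569 - 3.5Ps = -211 + 3Ps, so Ps = 120.
Buyers pay Pb = 120 − 52 = 68; Q' = -211 + 3·120 = 149.
Government outlay = subsidy × quantity = 52 × 149 = 7748.

Government cost = $7748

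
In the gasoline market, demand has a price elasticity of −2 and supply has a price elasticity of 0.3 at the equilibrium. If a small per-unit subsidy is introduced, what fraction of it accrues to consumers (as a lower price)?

Consumer share = 3/23

For a small subsidy around the equilibrium, the benefit split depends on the relative slopes, which at a point are proportional to the elasticities.
Buyer share = εs/(εs + |εd|) = 0.3/(0.3 + 2) = 3/23; seller share = |εd|/(εs + |εd|) = 20/23.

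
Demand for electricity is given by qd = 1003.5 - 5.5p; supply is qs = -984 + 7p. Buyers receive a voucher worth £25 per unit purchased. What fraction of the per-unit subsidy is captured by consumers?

Pre-subsidy: 1003.5 - 5.5p = -984 + 7p gives p* = 159, q* = 129.
With the rebate, buyers effectively pay pb = ps − 25, where ps is the price sellers receive.
Demand in terms of ps becomes qd = 1003.5 − 5.5(ps − 25) = 1141 - 5.5ps. Setting this equal to supply: 1141 - 5.5ps = -984 + 7ps, so ps = 170.
Buyers pay pb = 170 − 25 = 145; q' = -984 + 7·170 = 206.
Buyers' price falls by p* − pb = 159 − 145 = 14; sellers' price rises by ps − p* = 170 − 159 = 11.
So consumers capture 14/25 = 0.56 of each unit of subsidy.

Consumer share = 0.56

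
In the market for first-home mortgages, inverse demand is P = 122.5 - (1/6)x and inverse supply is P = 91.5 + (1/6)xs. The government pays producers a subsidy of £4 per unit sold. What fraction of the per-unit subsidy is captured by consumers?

Pre-subsidy: 122.5 - (1/6)x = 91.5 + (1/6)x gives x* = 93 and P* = 107.
With the subsidy, sellers receive Ps = Pb + 4 for each unit, where Pb is the price buyers pay.
On the curves, Pb = 122.5 - (1/6)x and Ps = 91.5 + (1/6)x; the wedge Ps − Pb = 4 gives 91.5 + (1/6)x − (122.5 - (1/6)x) = 4, so x' = 105.
Then Pb = 122.5 − (1/6)·105 = 105 and Ps = 91.5 + (1/6)·105 = 109.
Buyers' price falls by P* − Pb = 107 − 105 = 2; sellers' price rises by Ps − P* = 109 − 107 = 2.
So consumers capture 2/4 = 0.5 of each unit of subsidy.

Consumer share = 0.5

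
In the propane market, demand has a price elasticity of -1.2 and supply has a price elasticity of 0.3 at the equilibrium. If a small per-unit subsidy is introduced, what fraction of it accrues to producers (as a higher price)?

For a small subsidy around the equilibrium, the benefit split depends on the relative slopes, which at a point are proportional to the elasticities.
Buyer share = εs/(εs + |εd|) = 0.3/(0.3 + 1.2) = 0.2; seller share = |εd|/(εs + |εd|) = 0.8.
So producers capture 0.8 of the subsidy.

Producer share = 0.8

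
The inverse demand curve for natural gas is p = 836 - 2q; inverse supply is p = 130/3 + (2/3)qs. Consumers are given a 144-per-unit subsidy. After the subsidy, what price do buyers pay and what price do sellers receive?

Buyers pay 133.5; sellers receive 277.5

Pre-subsidy: 836 - 2q = 130/3 + (2/3)q gives q* = 297.25 and p* = 241.5.
With the rebate, buyers effectively pay pb = ps − 144, where ps is the price sellers receive.
On the curves, pb = 836 - 2q and ps = 130/3 + (2/3)q; the wedge ps − pb = 144 gives 130/3 + (2/3)q − (836 - 2q) = 144, so q' = 351.25.
Then pb = 836 − 2·351.25 = 133.5 and ps = 130/3 + (2/3)·351.25 = 277.5.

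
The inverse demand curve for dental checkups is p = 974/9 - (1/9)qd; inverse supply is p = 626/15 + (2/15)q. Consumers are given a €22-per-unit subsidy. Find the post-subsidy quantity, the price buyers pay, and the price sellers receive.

Pre-subsidy: 974/9 - (1/9)q = 626/15 + (2/15)q gives q* = 272 and p* = 78.
With the rebate, buyers effectively pay pb = ps − 22, where ps is the price sellers receive.
On the curves, pb = 974/9 - (1/9)q and ps = 626/15 + (2/15)q; the wedge ps − pb = 22 gives 626/15 + (2/15)q − (974/9 - (1/9)q) = 22, so q' = 362.
Then pb = 974/9 − (1/9)·362 = 68 and ps = 626/15 + (2/15)·362 = 90.

q' = 362; buyers pay €68; sellers receive €90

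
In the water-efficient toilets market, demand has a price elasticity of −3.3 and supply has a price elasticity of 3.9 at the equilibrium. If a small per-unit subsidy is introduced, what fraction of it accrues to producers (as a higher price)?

Producer share = 11/24

For a small subsidy around the equilibrium, the benefit split depends on the relative slopes, which at a point are proportional to the elasticities.
Buyer share = εs/(εs + |εd|) = 3.9/(3.9 + 3.3) = 13/24; seller share = |εd|/(εs + |εd|) = 11/24.
So producers capture 11/24 of the subsidy.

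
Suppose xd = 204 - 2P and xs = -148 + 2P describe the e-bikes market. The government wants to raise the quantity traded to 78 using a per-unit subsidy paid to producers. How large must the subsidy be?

Required subsidy s = 50 per unit

At x = 78, invert demand for the buyer price: Pb = (204 − 78)/2 = 63; invert supply for the seller price: Ps = (78 − (-148))/2 = 113.
The subsidy must fill the gap: s = Ps − Pb = 113 − 63 = 50.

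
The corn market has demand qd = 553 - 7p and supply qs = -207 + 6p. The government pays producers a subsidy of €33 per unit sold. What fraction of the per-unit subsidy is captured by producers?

Pre-subsidy: 553 - 7p = -207 + 6p gives p* = 760/13, q* = 1869/13.
With the subsidy, sellers receive ps = pb + 33 for each unit, where pb is the price buyers pay.
Supply in terms of pb becomes qs = -207 + 6(pb + 33) = -9 + 6pb. Setting this equal to demand: 553 - 7pb = -9 + 6pb, so pb = 562/13.
Sellers receive ps = 562/13 + 33 = 991/13; q' = 553 − 7·(562/13) = 3255/13.
Buyers' price falls by p* − pb = 760/13 − 562/13 = 198/13; sellers' price rises by ps − p* = 991/13 − 760/13 = 231/13.
So producers capture (231/13)/33 = 7/13 of each unit of subsidy.

Producer share = 7/13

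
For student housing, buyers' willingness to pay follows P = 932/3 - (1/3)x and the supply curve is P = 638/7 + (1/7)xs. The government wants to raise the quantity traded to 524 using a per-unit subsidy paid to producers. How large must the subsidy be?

Required subsidy s = 30 per unit

At x = 524, from the demand curve buyers pay Pb = 932/3 − (1/3)·524 = 136; from the supply curve sellers need Ps = 638/7 + (1/7)·524 = 166.
The subsidy must fill the gap: s = Ps − Pb = 166 − 136 = 30.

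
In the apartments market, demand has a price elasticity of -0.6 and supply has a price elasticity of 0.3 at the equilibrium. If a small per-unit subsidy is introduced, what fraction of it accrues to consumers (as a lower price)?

Consumer share = 1/3

For a small subsidy around the equilibrium, the benefit split depends on the relative slopes, which at a point are proportional to the elasticities.
Buyer share = εs/(εs + |εd|) = 0.3/(0.3 + 0.6) = 1/3; seller share = |εd|/(εs + |εd|) = 2/3.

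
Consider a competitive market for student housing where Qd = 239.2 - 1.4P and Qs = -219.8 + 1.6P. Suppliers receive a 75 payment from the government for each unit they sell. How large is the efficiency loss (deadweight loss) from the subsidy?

Pre-subsidy: 239.2 - 1.4P = -219.8 + 1.6P gives P* = 153, Q* = 25.
With the subsidy, sellers receive Ps = Pb + 75 for each unit, where Pb is the price buyers pay.
Supply in terms of Pb becomes Qs = -219.8 + 1.6(Pb + 75) = -99.8 + 1.6Pb. Setting this equal to demand: 239.2 - 1.4Pb = -99.8 + 1.6Pb, so Pb = 113.
Sellers receive Ps = 113 + 75 = 188; Q' = 239.2 − 1.4·113 = 81.
The subsidy expands output by 81 − 25 = 56 past the efficient level; on those units the gap between marginal cost and willingness to pay runs from 0 up to 75.
DWL = ½ × 75 × 56 = 2100.

Deadweight loss = 2100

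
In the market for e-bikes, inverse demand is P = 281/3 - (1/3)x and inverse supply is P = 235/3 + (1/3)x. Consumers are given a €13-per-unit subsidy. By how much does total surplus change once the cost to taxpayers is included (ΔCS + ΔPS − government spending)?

Pre-subsidy: 281/3 - (1/3)x = 235/3 + (1/3)x gives x* = 23 and P* = 86.
With the rebate, buyers effectively pay Pb = Ps − 13, where Ps is the price sellers receive.
On the curves, Pb = 281/3 - (1/3)x and Ps = 235/3 + (1/3)x; the wedge Ps − Pb = 13 gives 235/3 + (1/3)x − (281/3 - (1/3)x) = 13, so x' = 42.5.
Then Pb = 281/3 − (1/3)·42.5 = 79.5 and Ps = 235/3 + (1/3)·42.5 = 92.5.
ΔCS = ½(23 + 42.5)(86 − 79.5) = 212.875; ΔPS = ½(23 + 42.5)(92.5 − 86) = 212.875.
Government spending = 13 × 42.5 = 552.5.
Net change = 212.875 + 212.875 − 552.5 = -126.75. The loss equals the DWL triangle ½·13·19.5.

Net change in total surplus = -€126.75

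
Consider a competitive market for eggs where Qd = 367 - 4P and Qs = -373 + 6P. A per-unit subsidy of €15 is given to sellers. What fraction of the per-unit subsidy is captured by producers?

Pre-subsidy: 367 - 4P = -373 + 6P gives P* = 74, Q* = 71.
With the subsidy, sellers receive Ps = Pb + 15 for each unit, where Pb is the price buyers pay.
Supply in terms of Pb becomes Qs = -373 + 6(Pb + 15) = -283 + 6Pb. Setting this equal to demand: 367 - 4Pb = -283 + 6Pb, so Pb = 65.
Sellers receive Ps = 65 + 15 = 80; Q' = 367 − 4·65 = 107.
Buyers' price falls by P* − Pb = 74 − 65 = 9; sellers' price rises by Ps − P* = 80 − 74 = 6.
So producers capture 6/15 = 0.4 of each unit of subsidy.

Producer share = 0.4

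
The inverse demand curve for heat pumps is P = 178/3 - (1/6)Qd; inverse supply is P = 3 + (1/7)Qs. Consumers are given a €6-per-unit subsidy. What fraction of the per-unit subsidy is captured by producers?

Producer share = 6/13

Pre-subsidy: 178/3 - (1/6)Q = 3 + (1/7)Q gives Q* = 182 and P* = 29.
With the rebate, buyers effectively pay Pb = Ps − 6, where Ps is the price sellers receive.
On the curves, Pb = 178/3 - (1/6)Q and Ps = 3 + (1/7)Q; the wedge Ps − Pb = 6 gives 3 + (1/7)Q − (178/3 - (1/6)Q) = 6, so Q' = 2618/13.
Then Pb = 178/3 − (1/6)·(2618/13) = 335/13 and Ps = 3 + (1/7)·(2618/13) = 413/13.
Buyers' price falls by P* − Pb = 29 − 335/13 = 42/13; sellers' price rises by Ps − P* = 413/13 − 29 = 36/13.
So producers capture (36/13)/6 = 6/13 of each unit of subsidy.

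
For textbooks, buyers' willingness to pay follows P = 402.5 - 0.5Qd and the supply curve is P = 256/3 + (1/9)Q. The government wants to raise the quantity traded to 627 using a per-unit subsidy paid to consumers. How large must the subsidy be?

Required subsidy s = 66 per unit

At Q = 627, from the demand curve buyers pay Pb = 402.5 − 0.5·627 = 89; from the supply curve sellers need Ps = 256/3 + (1/9)·627 = 155.
The subsidy must fill the gap: s = Ps − Pb = 155 − 89 = 66.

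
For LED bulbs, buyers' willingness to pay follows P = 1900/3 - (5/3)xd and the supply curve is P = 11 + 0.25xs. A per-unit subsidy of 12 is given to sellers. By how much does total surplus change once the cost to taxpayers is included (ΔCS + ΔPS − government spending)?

Pre-subsidy: 1900/3 - (5/3)x = 11 + 0.25x gives x* = 7468/23 and P* = 2120/23.
With the subsidy, sellers receive Ps = Pb + 12 for each unit, where Pb is the price buyers pay.
On the curves, Pb = 1900/3 - (5/3)x and Ps = 11 + 0.25x; the wedge Ps − Pb = 12 gives 11 + 0.25x − (1900/3 - (5/3)x) = 12, so x' = 7612/23.
Then Pb = 1900/3 − (5/3)·(7612/23) = 1880/23 and Ps = 11 + 0.25·(7612/23) = 2156/23.
ΔCS = ½(7468/23 + 7612/23)(2120/23 − 1880/23) = 1809600/529; ΔPS = ½(7468/23 + 7612/23)(2156/23 − 2120/23) = 271440/529.
Government spending = 12 × 7612/23 = 91344/23.
Net change = 1809600/529 + 271440/529 − 91344/23 = -864/23. The loss equals the DWL triangle ½·12·144/23.

Net change in total surplus = -864/23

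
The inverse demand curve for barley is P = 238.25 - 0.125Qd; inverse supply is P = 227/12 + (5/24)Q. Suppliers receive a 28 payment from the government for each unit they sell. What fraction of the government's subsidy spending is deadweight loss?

Pre-subsidy: 238.25 - 0.125Q = 227/12 + (5/24)Q gives Q* = 658 and P* = 156.
With the subsidy, sellers receive Ps = Pb + 28 for each unit, where Pb is the price buyers pay.
On the curves, Pb = 238.25 - 0.125Q and Ps = 227/12 + (5/24)Q; the wedge Ps − Pb = 28 gives 227/12 + (5/24)Q − (238.25 - 0.125Q) = 28, so Q' = 742.
Then Pb = 238.25 − 0.125·742 = 145.5 and Ps = 227/12 + (5/24)·742 = 173.5.
ΔCS = ½(658 + 742)(156 − 145.5) = 7350; ΔPS = ½(658 + 742)(173.5 − 156) = 12250.
Government spending = 28 × 742 = 20776.
DWL = ½ × 28 × (742 − 658) = 1176; fraction = 1176 / 20776 = 3/53.

DWL / government spending = 3/53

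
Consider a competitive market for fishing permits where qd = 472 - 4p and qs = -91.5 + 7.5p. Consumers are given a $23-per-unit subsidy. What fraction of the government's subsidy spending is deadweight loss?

Pre-subsidy: 472 - 4p = -91.5 + 7.5p gives p* = 49, q* = 276.
With the rebate, buyers effectively pay pb = ps − 23, where ps is the price sellers receive.
Demand in terms of ps becomes qd = 472 − 4(ps − 23) = 564 - 4ps. Setting this equal to supply: 564 - 4ps = -91.5 + 7.5ps, so ps = 57.
Buyers pay pb = 57 − 23 = 34; q' = -91.5 + 7.5·57 = 336.
ΔCS = ½(276 + 336)(49 − 34) = 4590; ΔPS = ½(276 + 336)(57 − 49) = 2448.
Government spending = 23 × 336 = 7728.
DWL = ½ × 23 × (336 − 276) = 690; fraction = 690 / 7728 = 5/56.

DWL / government spending = 5/56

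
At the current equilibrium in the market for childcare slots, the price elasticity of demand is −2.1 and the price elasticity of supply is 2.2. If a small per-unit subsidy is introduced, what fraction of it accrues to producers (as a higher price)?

Producer share = 21/43

For a small subsidy around the equilibrium, the benefit split depends on the relative slopes, which at a point are proportional to the elasticities.
Buyer share = εs/(εs + |εd|) = 2.2/(2.2 + 2.1) = 22/43; seller share = |εd|/(εs + |εd|) = 21/43.
So producers capture 21/43 of the subsidy.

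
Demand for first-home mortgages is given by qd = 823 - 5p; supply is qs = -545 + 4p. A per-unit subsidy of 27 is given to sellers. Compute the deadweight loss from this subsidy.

Pre-subsidy: 823 - 5p = -545 + 4p gives p* = 152, q* = 63.
With the subsidy, sellers receive ps = pb + 27 for each unit, where pb is the price buyers pay.
Supply in terms of pb becomes qs = -545 + 4(pb + 27) = -437 + 4pb. Setting this equal to demand: 823 - 5pb = -437 + 4pb, so pb = 140.
Sellers receive ps = 140 + 27 = 167; q' = 823 − 5·140 = 123.
The subsidy expands output by 123 − 63 = 60 past the efficient level; on those units the gap between marginal cost and willingness to pay runs from 0 up to 27.
DWL = ½ × 27 × 60 = 810.

Deadweight loss = 810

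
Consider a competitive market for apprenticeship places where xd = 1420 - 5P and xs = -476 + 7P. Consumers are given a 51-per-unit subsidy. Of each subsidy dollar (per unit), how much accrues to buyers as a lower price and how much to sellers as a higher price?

Pre-subsidy: 1420 - 5P = -476 + 7P gives P* = 158, x* = 630.
With the rebate, buyers effectively pay Pb = Ps − 51, where Ps is the price sellers receive.
Demand in terms of Ps becomes xd = 1420 − 5(Ps − 51) = 1675 - 5Ps. Setting this equal to supply: 1675 - 5Ps = -476 + 7Ps, so Ps = 179.25.
Buyers pay Pb = 179.25 − 51 = 128.25; x' = -476 + 7·179.25 = 778.75.
Buyers' price falls by P* − Pb = 158 − 128.25 = 29.75; sellers' price rises by Ps − P* = 179.25 − 158 = 21.25.

Buyers gain 29.75 per unit; sellers gain 21.25 per unit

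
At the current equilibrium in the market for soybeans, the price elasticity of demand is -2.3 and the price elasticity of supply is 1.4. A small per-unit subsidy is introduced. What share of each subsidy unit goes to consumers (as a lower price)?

Consumer share = 14/37

For a small subsidy around the equilibrium, the benefit split depends on the relative slopes, which at a point are proportional to the elasticities.
Buyer share = εs/(εs + |εd|) = 1.4/(1.4 + 2.3) = 14/37; seller share = |εd|/(εs + |εd|) = 23/37.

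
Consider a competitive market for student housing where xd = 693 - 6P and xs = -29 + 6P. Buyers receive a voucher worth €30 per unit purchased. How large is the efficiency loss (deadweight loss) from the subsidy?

Deadweight loss = €1350

Pre-subsidy: 693 - 6P = -29 + 6P gives P* = 361/6, x* = 332.
With the rebate, buyers effectively pay Pb = Ps − 30, where Ps is the price sellers receive.
Demand in terms of Ps becomes xd = 693 − 6(Ps − 30) = 873 - 6Ps. Setting this equal to supply: 873 - 6Ps = -29 + 6Ps, so Ps = 451/6.
Buyers pay Pb = 451/6 − 30 = 271/6; x' = -29 + 6·(451/6) = 422.
The subsidy expands output by 422 − 332 = 90 past the efficient level; on those units the gap between marginal cost and willingness to pay runs from 0 up to 30.
DWL = ½ × 30 × 90 = 1350.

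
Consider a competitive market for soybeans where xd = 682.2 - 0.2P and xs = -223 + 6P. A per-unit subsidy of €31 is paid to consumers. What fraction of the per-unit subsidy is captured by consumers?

Consumer share = 30/31

Pre-subsidy: 682.2 - 0.2P = -223 + 6P gives P* = 146, x* = 653.
With the rebate, buyers effectively pay Pb = Ps − 31, where Ps is the price sellers receive.
Demand in terms of Ps becomes xd = 682.2 − 0.2(Ps − 31) = 688.4 - 0.2Ps. Setting this equal to supply: 688.4 - 0.2Ps = -223 + 6Ps, so Ps = 147.
Buyers pay Pb = 147 − 31 = 116; x' = -223 + 6·147 = 659.
Buyers' price falls by P* − Pb = 146 − 116 = 30; sellers' price rises by Ps − P* = 147 − 146 = 1.
So consumers capture 30/31 = 30/31 of each unit of subsidy.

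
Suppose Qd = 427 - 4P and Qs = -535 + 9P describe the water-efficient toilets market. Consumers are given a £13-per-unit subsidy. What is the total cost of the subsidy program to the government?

Government cost = £2171

Pre-subsidy: 427 - 4P = -535 + 9P gives P* = 74, Q* = 131.
With the rebate, buyers effectively pay Pb = Ps − 13, where Ps is the price sellers receive.
Demand in terms of Ps becomes Qd = 427 − 4(Ps − 13) = 479 - 4Ps. Setting this equal to supply: 479 - 4Ps = -535 + 9Ps, so Ps = 78.
Buyers pay Pb = 78 − 13 = 65; Q' = -535 + 9·78 = 167.
Government outlay = subsidy × quantity = 13 × 167 = 2171.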